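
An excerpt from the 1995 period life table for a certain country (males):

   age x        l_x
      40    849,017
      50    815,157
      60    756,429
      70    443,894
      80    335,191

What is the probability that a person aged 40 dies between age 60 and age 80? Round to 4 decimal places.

0.4961

We want 20|20q40 = (l_60 − l_80)/l_40.
This is the probability of reaching 60 but not 80, conditional on being alive at 40: (l_60 − l_80) / l_40.
= (756,429 − 335,191) / 849,017 = 421,238 / 849,017 = 0.496148.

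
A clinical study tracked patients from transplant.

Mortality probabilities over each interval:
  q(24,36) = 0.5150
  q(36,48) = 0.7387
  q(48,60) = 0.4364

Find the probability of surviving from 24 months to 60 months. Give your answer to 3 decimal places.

0.071

The overall survival probability is (1 − 0.5150) × (1 − 0.7387) × (1 − 0.4364).
= 0.4850 × 0.2613 × 0.5636 = 0.071425.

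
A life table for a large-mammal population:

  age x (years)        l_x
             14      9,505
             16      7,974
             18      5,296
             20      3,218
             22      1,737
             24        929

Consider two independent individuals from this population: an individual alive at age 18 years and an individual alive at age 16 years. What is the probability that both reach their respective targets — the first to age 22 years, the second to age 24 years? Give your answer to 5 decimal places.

p₁ = l_22/l_18 = 1,737/5,296 = 0.327983; p₂ = l_24/l_16 = 929/7,974 = 0.116504.
P(both) = p₁ × p₂ = 0.327983 × 0.116504 = 0.038211.

0.03821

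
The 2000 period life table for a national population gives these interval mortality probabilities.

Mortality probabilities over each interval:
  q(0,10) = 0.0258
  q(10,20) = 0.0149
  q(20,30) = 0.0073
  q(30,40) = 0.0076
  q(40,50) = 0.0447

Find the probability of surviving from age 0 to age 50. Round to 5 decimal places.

0.90318

Chaining the interval survival probabilities: (1 − 0.0258) × (1 − 0.0149) × (1 − 0.0073) × (1 − 0.0076) × (1 − 0.0447).
= 0.9742 × 0.9851 × 0.9927 × 0.9924 × 0.9553 = 0.903177.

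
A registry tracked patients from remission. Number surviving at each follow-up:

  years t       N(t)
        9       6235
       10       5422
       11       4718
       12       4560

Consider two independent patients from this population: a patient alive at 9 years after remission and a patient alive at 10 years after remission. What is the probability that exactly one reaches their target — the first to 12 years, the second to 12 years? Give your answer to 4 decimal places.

p₁ = N(12)/N(9) = 4560/6235 = 0.731355; p₂ = N(12)/N(10) = 4560/5422 = 0.841018.
P(exactly one) = p₁(1−p₂) + (1−p₁)p₂ = 0.116272 + 0.225935 = 0.342208.

0.3422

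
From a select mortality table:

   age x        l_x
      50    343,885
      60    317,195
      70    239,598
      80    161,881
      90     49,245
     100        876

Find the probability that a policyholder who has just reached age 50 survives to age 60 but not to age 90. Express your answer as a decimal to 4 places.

0.7792

We want 10|30q50 = (l_60 − l_90)/l_50.
This is the probability of reaching 60 but not 90, conditional on being alive at 50: (l_60 − l_90) / l_50.
= (317,195 − 49,245) / 343,885 = 267,950 / 343,885 = 0.779185.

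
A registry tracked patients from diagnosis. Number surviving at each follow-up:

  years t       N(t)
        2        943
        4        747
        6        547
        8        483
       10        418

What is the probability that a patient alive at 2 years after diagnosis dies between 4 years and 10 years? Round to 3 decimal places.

0.349

This is the probability of reaching 4 but not 10, conditional on being alive at 2: (N(4) − N(10)) / N(2).
= (747 − 418) / 943 = 329 / 943 = 0.348887.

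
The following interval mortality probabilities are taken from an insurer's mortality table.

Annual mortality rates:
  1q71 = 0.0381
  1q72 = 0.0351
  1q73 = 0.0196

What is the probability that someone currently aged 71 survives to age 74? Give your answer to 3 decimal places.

Chaining the interval survival probabilities: (1 − 0.0381) × (1 − 0.0351) × (1 − 0.0196).
= 0.9619 × 0.9649 × 0.9804 = 0.909946.

0.910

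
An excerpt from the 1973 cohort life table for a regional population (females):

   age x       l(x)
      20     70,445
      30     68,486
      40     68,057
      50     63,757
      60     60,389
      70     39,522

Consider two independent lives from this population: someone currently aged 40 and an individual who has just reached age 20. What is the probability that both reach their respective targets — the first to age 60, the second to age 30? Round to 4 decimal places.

0.8627

p₁ = l(60)/l(40) = 60,389/68,057 = 0.887330; p₂ = l(30)/l(20) = 68,486/70,445 = 0.972191.
P(both) = p₁ × p₂ = 0.887330 × 0.972191 = 0.862654.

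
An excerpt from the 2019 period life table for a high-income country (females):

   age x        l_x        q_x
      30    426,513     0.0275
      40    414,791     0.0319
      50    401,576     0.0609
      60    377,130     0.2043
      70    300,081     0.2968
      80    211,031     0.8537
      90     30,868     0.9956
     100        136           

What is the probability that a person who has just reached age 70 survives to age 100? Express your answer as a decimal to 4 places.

The conditional survival probability is l_100/l_70 = 136/300,081 = 0.000453.

0.0005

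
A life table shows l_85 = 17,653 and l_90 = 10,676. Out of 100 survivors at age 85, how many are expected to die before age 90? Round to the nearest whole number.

40

The relevant probability is 1 − 10,676/17,653 = 0.395230.
Expected number = 100 × 0.395230 = 40.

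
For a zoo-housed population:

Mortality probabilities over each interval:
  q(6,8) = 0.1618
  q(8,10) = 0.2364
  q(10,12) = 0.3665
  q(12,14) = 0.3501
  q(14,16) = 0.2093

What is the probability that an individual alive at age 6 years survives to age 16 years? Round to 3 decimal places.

0.208

Chaining the interval survival probabilities: (1 − 0.1618) × (1 − 0.2364) × (1 − 0.3665) × (1 − 0.3501) × (1 − 0.2093).
= 0.8382 × 0.7636 × 0.6335 × 0.6499 × 0.7907 = 0.208362.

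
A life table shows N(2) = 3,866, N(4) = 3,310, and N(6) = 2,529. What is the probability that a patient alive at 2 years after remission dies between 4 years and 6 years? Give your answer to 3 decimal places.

This is the probability of reaching 4 but not 6, conditional on being alive at 2: (N(4) − N(6)) / N(2).
= (3,310 − 2,529) / 3,866 = 781 / 3,866 = 0.202018.

0.202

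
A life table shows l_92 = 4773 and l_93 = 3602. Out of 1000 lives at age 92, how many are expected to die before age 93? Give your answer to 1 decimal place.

245.3

The relevant probability is 1 − 3602/4773 = 0.245338.
Expected number = 1000 × 0.245338 = 245.3.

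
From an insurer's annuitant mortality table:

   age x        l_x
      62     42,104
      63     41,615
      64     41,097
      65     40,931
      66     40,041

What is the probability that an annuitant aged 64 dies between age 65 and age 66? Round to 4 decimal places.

0.0217

We want 1|1q64 = (l_65 − l_66)/l_64.
This is the probability of reaching 65 but not 66, conditional on being alive at 64: (l_65 − l_66) / l_64.
= (40,931 − 40,041) / 41,097 = 890 / 41,097 = 0.021656.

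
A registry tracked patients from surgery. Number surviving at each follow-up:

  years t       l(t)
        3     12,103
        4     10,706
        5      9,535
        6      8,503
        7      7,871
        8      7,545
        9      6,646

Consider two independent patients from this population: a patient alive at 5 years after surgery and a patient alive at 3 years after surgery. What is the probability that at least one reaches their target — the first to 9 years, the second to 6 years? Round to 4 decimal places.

0.9099

p₁ = l(9)/l(5) = 6,646/9,535 = 0.697011; p₂ = l(6)/l(3) = 8,503/12,103 = 0.702553.
P(at least one) = 1 − (1−p₁)(1−p₂) = 1 − 0.302989 × 0.297447 = 0.909877.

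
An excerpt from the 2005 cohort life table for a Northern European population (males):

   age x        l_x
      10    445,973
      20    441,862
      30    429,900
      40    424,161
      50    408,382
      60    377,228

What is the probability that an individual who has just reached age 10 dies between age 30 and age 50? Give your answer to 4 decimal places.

This is the probability of reaching 30 but not 50, conditional on being alive at 10: (l_30 − l_50) / l_10.
= (429,900 − 408,382) / 445,973 = 21,518 / 445,973 = 0.048250.

0.0482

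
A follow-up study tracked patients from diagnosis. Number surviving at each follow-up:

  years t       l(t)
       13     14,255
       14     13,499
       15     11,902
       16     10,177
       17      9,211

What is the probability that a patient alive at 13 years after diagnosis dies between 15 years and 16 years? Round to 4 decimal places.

This is the probability of reaching 15 but not 16, conditional on being alive at 13: (l(15) − l(16)) / l(13).
= (11,902 − 10,177) / 14,255 = 1,725 / 14,255 = 0.121010.

0.1210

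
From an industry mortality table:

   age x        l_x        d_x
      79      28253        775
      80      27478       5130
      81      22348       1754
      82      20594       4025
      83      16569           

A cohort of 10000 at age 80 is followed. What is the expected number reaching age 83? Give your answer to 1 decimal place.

6029.9

The relevant probability is 16569/27478 = 0.602991.
Expected number = 10000 × 0.602991 = 6029.9.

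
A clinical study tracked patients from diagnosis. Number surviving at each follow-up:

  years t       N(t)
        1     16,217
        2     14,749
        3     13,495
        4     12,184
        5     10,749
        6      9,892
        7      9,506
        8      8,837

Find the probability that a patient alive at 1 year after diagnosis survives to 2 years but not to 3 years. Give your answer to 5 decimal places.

This is the probability of reaching 2 but not 3, conditional on being alive at 1: (N(2) − N(3)) / N(1).
= (14,749 − 13,495) / 16,217 = 1,254 / 16,217 = 0.077326.

0.07733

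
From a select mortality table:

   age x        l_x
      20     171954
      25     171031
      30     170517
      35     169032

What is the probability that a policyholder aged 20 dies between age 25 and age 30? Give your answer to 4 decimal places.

0.0030

This is the probability of reaching 25 but not 30, conditional on being alive at 20: (l_25 − l_30) / l_20.
= (171031 − 170517) / 171954 = 514 / 171954 = 0.002989.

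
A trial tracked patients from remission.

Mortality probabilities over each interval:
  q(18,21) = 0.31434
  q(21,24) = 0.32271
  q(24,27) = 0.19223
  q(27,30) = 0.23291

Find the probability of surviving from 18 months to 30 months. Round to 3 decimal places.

The overall survival probability is (1 − 0.31434) × (1 − 0.32271) × (1 − 0.19223) × (1 − 0.23291).
= 0.68566 × 0.67729 × 0.80777 × 0.76709 = 0.287751.

0.288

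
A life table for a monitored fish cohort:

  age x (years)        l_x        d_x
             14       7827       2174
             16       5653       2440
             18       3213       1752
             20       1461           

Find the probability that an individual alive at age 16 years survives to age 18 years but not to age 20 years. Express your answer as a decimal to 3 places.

0.310

This is the probability of reaching 18 but not 20, conditional on being alive at 16: (l_18 − l_20) / l_16.
= (3213 − 1461) / 5653 = 1752 / 5653 = 0.309924.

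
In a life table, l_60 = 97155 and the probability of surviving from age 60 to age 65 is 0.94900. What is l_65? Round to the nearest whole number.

92200

l_65 = l_60 × p = 97155 × 0.94900 = 92200.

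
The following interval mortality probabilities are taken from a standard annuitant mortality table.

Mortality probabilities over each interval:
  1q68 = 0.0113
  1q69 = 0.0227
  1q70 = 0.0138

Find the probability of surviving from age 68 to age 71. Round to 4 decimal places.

Survival from 68 to 71 is the product of surviving each interval: (1 − 0.0113) × (1 − 0.0227) × (1 − 0.0138).
= 0.9887 × 0.9773 × 0.9862 = 0.952922.

0.9529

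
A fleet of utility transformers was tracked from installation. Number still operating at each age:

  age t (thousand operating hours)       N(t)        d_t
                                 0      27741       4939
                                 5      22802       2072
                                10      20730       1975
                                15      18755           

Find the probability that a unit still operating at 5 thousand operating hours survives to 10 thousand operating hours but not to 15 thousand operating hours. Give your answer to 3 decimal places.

This is the probability of reaching 10 but not 15, conditional on being operational at 5: (N(10) − N(15)) / N(5).
= (20730 − 18755) / 22802 = 1975 / 22802 = 0.086615.

0.087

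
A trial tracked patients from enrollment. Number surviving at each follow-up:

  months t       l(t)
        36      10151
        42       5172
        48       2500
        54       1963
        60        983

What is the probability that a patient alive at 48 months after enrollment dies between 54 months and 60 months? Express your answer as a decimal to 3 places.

0.392

This is the probability of reaching 54 but not 60, conditional on being alive at 48: (l(54) − l(60)) / l(48).
= (1963 − 983) / 2500 = 980 / 2500 = 0.392000.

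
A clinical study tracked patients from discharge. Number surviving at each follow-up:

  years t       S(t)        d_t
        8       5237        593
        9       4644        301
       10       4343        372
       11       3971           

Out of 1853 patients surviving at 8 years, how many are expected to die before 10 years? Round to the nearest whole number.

The relevant probability is 1 − 4343/5237 = 0.170708.
Expected number = 1853 × 0.170708 = 316.

316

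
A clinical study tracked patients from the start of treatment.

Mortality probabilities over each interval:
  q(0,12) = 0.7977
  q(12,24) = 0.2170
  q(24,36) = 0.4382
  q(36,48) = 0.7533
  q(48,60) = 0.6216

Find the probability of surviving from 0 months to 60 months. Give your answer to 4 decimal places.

Survival from 0 to 60 is the product of surviving each interval: (1 − 0.7977) × (1 − 0.2170) × (1 − 0.4382) × (1 − 0.7533) × (1 − 0.6216).
= 0.2023 × 0.7830 × 0.5618 × 0.2467 × 0.3784 = 0.008307.

0.0083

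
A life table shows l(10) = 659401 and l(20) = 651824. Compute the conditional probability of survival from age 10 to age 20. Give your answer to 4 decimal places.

0.9885

The conditional survival probability is l(20)/l(10) = 651824/659401 = 0.988509.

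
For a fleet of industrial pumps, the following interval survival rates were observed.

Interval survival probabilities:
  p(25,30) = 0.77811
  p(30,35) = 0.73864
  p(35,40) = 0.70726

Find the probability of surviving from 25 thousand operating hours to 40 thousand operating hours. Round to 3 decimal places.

Chaining the interval survival probabilities: 0.77811 × 0.73864 × 0.70726.
= 0.406493.

0.406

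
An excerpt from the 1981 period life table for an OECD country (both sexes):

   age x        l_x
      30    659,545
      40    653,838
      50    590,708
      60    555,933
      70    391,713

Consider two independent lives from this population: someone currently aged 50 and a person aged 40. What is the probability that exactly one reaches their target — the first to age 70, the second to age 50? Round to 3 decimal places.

p₁ = l_70/l_50 = 391,713/590,708 = 0.663125; p₂ = l_50/l_40 = 590,708/653,838 = 0.903447.
P(exactly one) = p₁(1−p₂) + (1−p₁)p₂ = 0.064027 + 0.304349 = 0.368375.

0.368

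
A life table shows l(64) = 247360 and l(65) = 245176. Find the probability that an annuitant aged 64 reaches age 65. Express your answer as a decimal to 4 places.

The conditional survival probability is l(65)/l(64) = 245176/247360 = 0.991171.

0.9912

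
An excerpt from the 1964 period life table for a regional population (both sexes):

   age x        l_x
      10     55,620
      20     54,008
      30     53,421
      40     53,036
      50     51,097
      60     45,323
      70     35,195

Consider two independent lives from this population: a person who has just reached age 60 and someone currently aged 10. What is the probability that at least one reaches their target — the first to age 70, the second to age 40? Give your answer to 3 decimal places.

p₁ = l_70/l_60 = 35,195/45,323 = 0.776537; p₂ = l_40/l_10 = 53,036/55,620 = 0.953542.
P(at least one) = 1 − (1−p₁)(1−p₂) = 1 − 0.223463 × 0.046458 = 0.989618.

0.990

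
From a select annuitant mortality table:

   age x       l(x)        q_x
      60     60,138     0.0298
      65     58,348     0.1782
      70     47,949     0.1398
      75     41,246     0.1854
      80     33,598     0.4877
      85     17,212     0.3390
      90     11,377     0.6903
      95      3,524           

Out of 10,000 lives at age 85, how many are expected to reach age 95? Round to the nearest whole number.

The relevant probability is 3,524/17,212 = 0.204741.
Expected number = 10,000 × 0.204741 = 2047.

2047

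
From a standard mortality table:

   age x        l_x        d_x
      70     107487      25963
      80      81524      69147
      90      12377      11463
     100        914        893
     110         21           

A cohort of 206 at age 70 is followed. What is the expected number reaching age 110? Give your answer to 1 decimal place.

0.0

The relevant probability is 21/107487 = 0.000195.
Expected number = 206 × 0.000195 = 0.0.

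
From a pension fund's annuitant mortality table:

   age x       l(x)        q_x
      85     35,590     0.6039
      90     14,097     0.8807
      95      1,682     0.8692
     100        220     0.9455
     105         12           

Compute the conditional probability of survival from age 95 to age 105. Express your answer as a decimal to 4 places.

0.0071

The conditional survival probability is l(105)/l(95) = 12/1,682 = 0.007134.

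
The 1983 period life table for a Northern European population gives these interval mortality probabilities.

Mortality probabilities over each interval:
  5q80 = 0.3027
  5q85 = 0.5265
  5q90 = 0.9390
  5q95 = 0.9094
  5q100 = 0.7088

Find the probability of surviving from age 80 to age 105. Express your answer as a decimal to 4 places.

Survival from 80 to 105 is the product of surviving each interval: (1 − 0.3027) × (1 − 0.5265) × (1 − 0.9390) × (1 − 0.9094) × (1 − 0.7088).
= 0.6973 × 0.4735 × 0.0610 × 0.0906 × 0.2912 = 0.000531.

0.0005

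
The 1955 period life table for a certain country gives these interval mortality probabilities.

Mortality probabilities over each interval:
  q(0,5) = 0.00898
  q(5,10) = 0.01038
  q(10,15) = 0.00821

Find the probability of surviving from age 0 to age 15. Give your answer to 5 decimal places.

0.97268

P(survive 0→15) = (1 − 0.00898) × (1 − 0.01038) × (1 − 0.00821).
= 0.99102 × 0.98962 × 0.99179 = 0.972681.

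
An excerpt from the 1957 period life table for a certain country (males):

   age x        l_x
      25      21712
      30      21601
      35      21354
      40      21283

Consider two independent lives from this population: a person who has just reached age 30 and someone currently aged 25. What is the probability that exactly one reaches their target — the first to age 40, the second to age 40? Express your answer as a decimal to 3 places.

0.034

p₁ = l_40/l_30 = 21283/21601 = 0.985278; p₂ = l_40/l_25 = 21283/21712 = 0.980241.
P(exactly one) = p₁(1−p₂) + (1−p₁)p₂ = 0.019468 + 0.014431 = 0.033899.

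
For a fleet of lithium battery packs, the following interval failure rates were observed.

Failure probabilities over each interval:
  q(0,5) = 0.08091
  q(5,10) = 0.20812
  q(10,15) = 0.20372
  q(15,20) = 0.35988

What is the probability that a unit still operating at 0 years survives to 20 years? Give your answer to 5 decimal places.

Survival from 0 to 20 is the product of surviving each interval: (1 − 0.08091) × (1 − 0.20812) × (1 − 0.20372) × (1 − 0.35988).
= 0.91909 × 0.79188 × 0.79628 × 0.64012 = 0.370975.

0.37097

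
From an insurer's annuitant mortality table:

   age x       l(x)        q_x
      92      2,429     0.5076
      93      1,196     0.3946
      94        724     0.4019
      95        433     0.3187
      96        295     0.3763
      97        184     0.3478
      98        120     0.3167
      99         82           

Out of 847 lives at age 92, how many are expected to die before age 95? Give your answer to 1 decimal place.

696.0

The relevant probability is 1 − 433/2,429 = 0.821737.
Expected number = 847 × 0.821737 = 696.0.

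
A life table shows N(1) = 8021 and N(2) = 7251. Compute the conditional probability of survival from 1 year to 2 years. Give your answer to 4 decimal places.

The conditional survival probability is N(2)/N(1) = 7251/8021 = 0.904002.

0.9040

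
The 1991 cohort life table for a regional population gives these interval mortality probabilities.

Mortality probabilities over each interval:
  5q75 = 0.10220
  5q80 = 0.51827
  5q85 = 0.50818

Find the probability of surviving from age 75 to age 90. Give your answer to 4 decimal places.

0.2127

The overall survival probability is (1 − 0.10220) × (1 − 0.51827) × (1 − 0.50818).
= 0.89780 × 0.48173 × 0.49182 = 0.212711.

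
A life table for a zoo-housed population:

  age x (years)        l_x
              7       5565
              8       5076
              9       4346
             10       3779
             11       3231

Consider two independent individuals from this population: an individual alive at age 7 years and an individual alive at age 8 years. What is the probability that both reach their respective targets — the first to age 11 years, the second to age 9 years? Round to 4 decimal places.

0.4971

p₁ = l_11/l_7 = 3231/5565 = 0.580593; p₂ = l_9/l_8 = 4346/5076 = 0.856186.
P(both) = p₁ × p₂ = 0.580593 × 0.856186 = 0.497096.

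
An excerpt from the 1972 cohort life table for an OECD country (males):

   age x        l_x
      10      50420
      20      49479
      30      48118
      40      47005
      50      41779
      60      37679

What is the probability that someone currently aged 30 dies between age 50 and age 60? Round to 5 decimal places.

0.08521

This is the probability of reaching 50 but not 60, conditional on being alive at 30: (l_50 − l_60) / l_30.
= (41779 − 37679) / 48118 = 4100 / 48118 = 0.085207.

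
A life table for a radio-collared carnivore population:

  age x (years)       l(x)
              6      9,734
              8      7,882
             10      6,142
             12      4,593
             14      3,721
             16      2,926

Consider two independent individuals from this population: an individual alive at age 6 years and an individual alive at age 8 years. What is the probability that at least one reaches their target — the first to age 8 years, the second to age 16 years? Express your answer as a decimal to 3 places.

0.880

p₁ = l(8)/l(6) = 7,882/9,734 = 0.809739; p₂ = l(16)/l(8) = 2,926/7,882 = 0.371226.
P(at least one) = 1 − (1−p₁)(1−p₂) = 1 − 0.190261 × 0.628774 = 0.880369.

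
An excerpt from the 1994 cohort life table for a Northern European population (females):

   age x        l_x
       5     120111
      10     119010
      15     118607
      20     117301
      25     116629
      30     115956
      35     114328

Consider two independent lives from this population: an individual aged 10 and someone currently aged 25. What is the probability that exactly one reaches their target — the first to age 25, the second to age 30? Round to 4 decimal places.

0.0255

p₁ = l_25/l_10 = 116629/119010 = 0.979993; p₂ = l_30/l_25 = 115956/116629 = 0.994230.
P(exactly one) = p₁(1−p₂) + (1−p₁)p₂ = 0.005655 + 0.019892 = 0.025546.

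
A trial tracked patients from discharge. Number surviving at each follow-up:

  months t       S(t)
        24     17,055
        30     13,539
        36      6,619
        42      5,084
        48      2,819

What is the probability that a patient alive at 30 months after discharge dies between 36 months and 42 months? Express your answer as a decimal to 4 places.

0.1134

This is the probability of reaching 36 but not 42, conditional on being alive at 30: (S(36) − S(42)) / S(30).
= (6,619 − 5,084) / 13,539 = 1,535 / 13,539 = 0.113376.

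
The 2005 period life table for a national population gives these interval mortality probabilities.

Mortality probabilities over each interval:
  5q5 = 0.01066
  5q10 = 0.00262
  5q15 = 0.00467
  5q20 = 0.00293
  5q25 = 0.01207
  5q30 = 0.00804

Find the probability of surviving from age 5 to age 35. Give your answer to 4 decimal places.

0.9597

The overall survival probability is (1 − 0.01066) × (1 − 0.00262) × (1 − 0.00467) × (1 − 0.00293) × (1 − 0.01207) × (1 − 0.00804).
= 0.98934 × 0.99738 × 0.99533 × 0.99707 × 0.98793 × 0.99196 = 0.959664.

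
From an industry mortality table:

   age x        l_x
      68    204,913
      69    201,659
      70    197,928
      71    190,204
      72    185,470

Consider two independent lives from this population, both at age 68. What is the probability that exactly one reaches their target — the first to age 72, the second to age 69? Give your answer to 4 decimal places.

0.1078

p₁ = l_72/l_68 = 185,470/204,913 = 0.905116; p₂ = l_69/l_68 = 201,659/204,913 = 0.984120.
P(exactly one) = p₁(1−p₂) + (1−p₁)p₂ = 0.014373 + 0.093377 = 0.107750.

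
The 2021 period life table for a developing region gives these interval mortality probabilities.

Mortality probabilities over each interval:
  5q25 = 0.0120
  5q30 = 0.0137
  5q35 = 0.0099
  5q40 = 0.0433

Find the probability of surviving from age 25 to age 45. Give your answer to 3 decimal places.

0.923

Survival from 25 to 45 is the product of surviving each interval: (1 − 0.0120) × (1 − 0.0137) × (1 − 0.0099) × (1 − 0.0433).
= 0.9880 × 0.9863 × 0.9901 × 0.9567 = 0.923041.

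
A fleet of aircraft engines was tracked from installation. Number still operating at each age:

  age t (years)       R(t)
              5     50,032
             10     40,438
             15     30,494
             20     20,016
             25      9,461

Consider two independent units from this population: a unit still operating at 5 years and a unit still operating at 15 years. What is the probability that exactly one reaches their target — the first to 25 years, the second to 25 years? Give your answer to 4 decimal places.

p₁ = R(25)/R(5) = 9,461/50,032 = 0.189099; p₂ = R(25)/R(15) = 9,461/30,494 = 0.310258.
P(exactly one) = p₁(1−p₂) + (1−p₁)p₂ = 0.130430 + 0.251589 = 0.382018.

0.3820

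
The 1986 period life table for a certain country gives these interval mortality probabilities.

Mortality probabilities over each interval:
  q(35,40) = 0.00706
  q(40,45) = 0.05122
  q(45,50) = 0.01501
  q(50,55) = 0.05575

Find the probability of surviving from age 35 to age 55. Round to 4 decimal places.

0.8762

P(survive 35→55) = (1 − 0.00706) × (1 − 0.05122) × (1 − 0.01501) × (1 − 0.05575).
= 0.99294 × 0.94878 × 0.98499 × 0.94425 = 0.876208.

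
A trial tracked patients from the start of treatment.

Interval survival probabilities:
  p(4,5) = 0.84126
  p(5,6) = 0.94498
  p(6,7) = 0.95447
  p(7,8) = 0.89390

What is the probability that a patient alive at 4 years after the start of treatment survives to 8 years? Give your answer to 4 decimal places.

Chaining the interval survival probabilities: 0.84126 × 0.94498 × 0.95447 × 0.89390.
= 0.678272.

0.6783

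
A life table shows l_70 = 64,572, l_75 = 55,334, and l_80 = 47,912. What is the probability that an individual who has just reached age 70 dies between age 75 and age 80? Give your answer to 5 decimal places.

0.11494

This is the probability of reaching 75 but not 80, conditional on being alive at 70: (l_75 − l_80) / l_70.
= (55,334 − 47,912) / 64,572 = 7,422 / 64,572 = 0.114941.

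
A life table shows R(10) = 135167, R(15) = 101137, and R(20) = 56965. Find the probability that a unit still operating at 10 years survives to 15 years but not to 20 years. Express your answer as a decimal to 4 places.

This is the probability of reaching 15 but not 20, conditional on being operational at 10: (R(15) − R(20)) / R(10).
= (101137 − 56965) / 135167 = 44172 / 135167 = 0.326796.

0.3268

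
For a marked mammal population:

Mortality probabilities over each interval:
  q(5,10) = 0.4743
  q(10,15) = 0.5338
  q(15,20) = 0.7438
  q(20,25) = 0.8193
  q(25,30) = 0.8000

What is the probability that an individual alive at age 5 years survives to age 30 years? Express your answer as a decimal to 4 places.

0.0023

Chaining the interval survival probabilities: (1 − 0.4743) × (1 − 0.5338) × (1 − 0.7438) × (1 − 0.8193) × (1 − 0.8000).
= 0.5257 × 0.4662 × 0.2562 × 0.1807 × 0.2000 = 0.002269.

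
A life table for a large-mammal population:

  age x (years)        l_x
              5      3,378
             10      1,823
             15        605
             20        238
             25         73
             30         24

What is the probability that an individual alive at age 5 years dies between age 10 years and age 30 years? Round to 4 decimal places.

This is the probability of reaching 10 but not 30, conditional on being alive at 5: (l_10 − l_30) / l_5.
= (1,823 − 24) / 3,378 = 1,799 / 3,378 = 0.532564.

0.5326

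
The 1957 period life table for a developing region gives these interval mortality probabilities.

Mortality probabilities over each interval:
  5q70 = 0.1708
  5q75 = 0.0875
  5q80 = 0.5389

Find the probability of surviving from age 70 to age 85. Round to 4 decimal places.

Survival from 70 to 85 is the product of surviving each interval: (1 − 0.1708) × (1 − 0.0875) × (1 − 0.5389).
= 0.8292 × 0.9125 × 0.4611 = 0.348889.

0.3489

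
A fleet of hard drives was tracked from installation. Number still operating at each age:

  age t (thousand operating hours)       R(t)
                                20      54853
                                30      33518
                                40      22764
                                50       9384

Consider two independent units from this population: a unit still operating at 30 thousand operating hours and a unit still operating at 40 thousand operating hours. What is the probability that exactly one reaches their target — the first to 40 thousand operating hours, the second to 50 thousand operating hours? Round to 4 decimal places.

p₁ = R(40)/R(30) = 22764/33518 = 0.679157; p₂ = R(50)/R(40) = 9384/22764 = 0.412230.
P(exactly one) = p₁(1−p₂) + (1−p₁)p₂ = 0.399188 + 0.132261 = 0.531449.

0.5314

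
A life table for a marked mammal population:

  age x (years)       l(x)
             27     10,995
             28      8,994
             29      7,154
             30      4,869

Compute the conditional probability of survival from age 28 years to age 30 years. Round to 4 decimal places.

0.5414

The conditional survival probability is l(30)/l(28) = 4,869/8,994 = 0.541361.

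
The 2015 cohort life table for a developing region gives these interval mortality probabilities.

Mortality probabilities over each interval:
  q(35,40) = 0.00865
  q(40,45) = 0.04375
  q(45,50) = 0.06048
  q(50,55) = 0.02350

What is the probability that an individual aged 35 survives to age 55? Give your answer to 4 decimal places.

0.8697

The overall survival probability is (1 − 0.00865) × (1 − 0.04375) × (1 − 0.06048) × (1 − 0.02350).
= 0.99135 × 0.95625 × 0.93952 × 0.97650 = 0.869715.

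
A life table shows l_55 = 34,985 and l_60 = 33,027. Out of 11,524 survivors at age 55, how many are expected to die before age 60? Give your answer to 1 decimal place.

The relevant probability is 1 − 33,027/34,985 = 0.055967.
Expected number = 11,524 × 0.055967 = 645.0.

645.0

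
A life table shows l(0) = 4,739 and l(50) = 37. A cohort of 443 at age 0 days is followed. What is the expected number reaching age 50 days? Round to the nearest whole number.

The relevant probability is 37/4,739 = 0.007808.
Expected number = 443 × 0.007808 = 3.

3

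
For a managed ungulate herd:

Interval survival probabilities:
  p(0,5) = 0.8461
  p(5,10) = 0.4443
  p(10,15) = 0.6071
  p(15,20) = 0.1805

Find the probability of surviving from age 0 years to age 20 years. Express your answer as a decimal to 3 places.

0.041

Survival from 0 to 20 is the product of surviving each interval: 0.8461 × 0.4443 × 0.6071 × 0.1805.
= 0.041194.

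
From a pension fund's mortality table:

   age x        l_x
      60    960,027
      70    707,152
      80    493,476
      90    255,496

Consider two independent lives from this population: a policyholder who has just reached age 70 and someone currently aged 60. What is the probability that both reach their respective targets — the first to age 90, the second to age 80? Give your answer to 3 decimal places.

p₁ = l_90/l_70 = 255,496/707,152 = 0.361303; p₂ = l_80/l_60 = 493,476/960,027 = 0.514023.
P(both) = p₁ × p₂ = 0.361303 × 0.514023 = 0.185718.

0.186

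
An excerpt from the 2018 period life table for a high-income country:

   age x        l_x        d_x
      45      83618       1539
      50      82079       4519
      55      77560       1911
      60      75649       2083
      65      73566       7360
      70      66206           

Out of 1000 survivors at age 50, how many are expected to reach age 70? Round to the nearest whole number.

807

The relevant probability is 66206/82079 = 0.806613.
Expected number = 1000 × 0.806613 = 807.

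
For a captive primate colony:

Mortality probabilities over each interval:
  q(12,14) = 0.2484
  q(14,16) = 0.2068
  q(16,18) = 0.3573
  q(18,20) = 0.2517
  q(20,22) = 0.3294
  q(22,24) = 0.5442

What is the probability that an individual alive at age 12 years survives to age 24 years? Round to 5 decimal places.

0.08764

The overall survival probability is (1 − 0.2484) × (1 − 0.2068) × (1 − 0.3573) × (1 − 0.2517) × (1 − 0.3294) × (1 − 0.5442).
= 0.7516 × 0.7932 × 0.6427 × 0.7483 × 0.6706 × 0.4558 = 0.087638.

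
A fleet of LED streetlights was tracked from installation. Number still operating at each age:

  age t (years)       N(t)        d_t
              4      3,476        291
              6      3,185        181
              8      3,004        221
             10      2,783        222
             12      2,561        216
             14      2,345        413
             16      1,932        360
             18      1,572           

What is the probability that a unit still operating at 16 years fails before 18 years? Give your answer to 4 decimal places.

0.1863

P(fail before 18 | operational at 16) = 1 − N(18)/N(16) = 1 − 1,572/1,932 = (360)/1,932 = 0.186335.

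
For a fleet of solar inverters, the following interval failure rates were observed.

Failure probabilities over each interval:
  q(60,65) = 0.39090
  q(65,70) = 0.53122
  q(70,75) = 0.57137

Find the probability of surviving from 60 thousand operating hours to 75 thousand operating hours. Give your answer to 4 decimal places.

0.1224

P(survive 60→75) = (1 − 0.39090) × (1 − 0.53122) × (1 − 0.57137).
= 0.60910 × 0.46878 × 0.42863 = 0.122388.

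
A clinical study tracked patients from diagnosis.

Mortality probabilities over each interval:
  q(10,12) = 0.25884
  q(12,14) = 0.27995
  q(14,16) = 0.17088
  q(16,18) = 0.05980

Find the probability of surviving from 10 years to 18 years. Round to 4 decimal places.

0.4160

Survival from 10 to 18 is the product of surviving each interval: (1 − 0.25884) × (1 − 0.27995) × (1 − 0.17088) × (1 − 0.05980).
= 0.74116 × 0.72005 × 0.82912 × 0.94020 = 0.416018.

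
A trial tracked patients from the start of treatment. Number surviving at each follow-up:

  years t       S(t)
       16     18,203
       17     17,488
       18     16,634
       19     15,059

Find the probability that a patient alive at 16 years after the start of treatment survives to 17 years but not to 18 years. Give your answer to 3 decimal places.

0.047

This is the probability of reaching 17 but not 18, conditional on being alive at 16: (S(17) − S(18)) / S(16).
= (17,488 − 16,634) / 18,203 = 854 / 18,203 = 0.046915.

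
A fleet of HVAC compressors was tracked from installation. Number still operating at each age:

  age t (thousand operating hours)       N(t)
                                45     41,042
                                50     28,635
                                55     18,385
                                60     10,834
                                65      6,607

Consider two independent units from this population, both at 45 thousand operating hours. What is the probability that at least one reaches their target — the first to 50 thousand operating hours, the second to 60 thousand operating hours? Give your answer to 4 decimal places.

0.7775

p₁ = N(50)/N(45) = 28,635/41,042 = 0.697700; p₂ = N(60)/N(45) = 10,834/41,042 = 0.263973.
P(at least one) = 1 − (1−p₁)(1−p₂) = 1 − 0.302300 × 0.736027 = 0.777499.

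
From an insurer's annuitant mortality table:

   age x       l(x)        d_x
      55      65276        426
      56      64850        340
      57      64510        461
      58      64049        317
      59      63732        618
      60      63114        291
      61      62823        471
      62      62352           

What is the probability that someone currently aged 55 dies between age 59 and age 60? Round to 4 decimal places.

This is the probability of reaching 59 but not 60, conditional on being alive at 55: (l(59) − l(60)) / l(55).
= (63732 − 63114) / 65276 = 618 / 65276 = 0.009467.

0.0095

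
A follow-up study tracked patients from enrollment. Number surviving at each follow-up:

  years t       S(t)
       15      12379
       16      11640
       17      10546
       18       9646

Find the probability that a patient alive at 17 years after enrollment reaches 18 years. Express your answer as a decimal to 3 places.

0.915

The conditional survival probability is S(18)/S(17) = 9646/10546 = 0.914660.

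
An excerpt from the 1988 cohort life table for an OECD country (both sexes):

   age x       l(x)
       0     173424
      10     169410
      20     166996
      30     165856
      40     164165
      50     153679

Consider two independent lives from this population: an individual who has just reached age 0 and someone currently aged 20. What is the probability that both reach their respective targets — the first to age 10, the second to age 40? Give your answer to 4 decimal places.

p₁ = l(10)/l(0) = 169410/173424 = 0.976854; p₂ = l(40)/l(20) = 164165/166996 = 0.983047.
P(both) = p₁ × p₂ = 0.976854 × 0.983047 = 0.960293.

0.9603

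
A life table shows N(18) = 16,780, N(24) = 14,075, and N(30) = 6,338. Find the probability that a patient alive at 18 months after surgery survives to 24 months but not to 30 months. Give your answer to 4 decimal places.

This is the probability of reaching 24 but not 30, conditional on being alive at 18: (N(24) − N(30)) / N(18).
= (14,075 − 6,338) / 16,780 = 7,737 / 16,780 = 0.461085.

0.4611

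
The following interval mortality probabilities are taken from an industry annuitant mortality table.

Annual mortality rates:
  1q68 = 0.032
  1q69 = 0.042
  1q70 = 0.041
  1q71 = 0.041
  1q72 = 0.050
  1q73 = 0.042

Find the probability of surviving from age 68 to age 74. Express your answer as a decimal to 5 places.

6p68 = (1 − 0.032) × (1 − 0.042) × (1 − 0.041) × (1 − 0.041) × (1 − 0.050) × (1 − 0.042).
= 0.968 × 0.958 × 0.959 × 0.959 × 0.950 × 0.958 = 0.776188.

0.77619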